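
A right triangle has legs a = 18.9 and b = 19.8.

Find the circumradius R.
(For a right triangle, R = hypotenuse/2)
Hypotenuse c = √(a² + b²) = √(357.21 + 392.04) = √749.25 ≈ 27.3724
R = c/2 ≈ 27.3724/2 ≈ 13.6862

R = 13.69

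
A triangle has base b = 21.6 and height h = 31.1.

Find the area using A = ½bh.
A = ½·b·h = ½·21.6·31.1 = ½·671.76 = 335.88

Area = 335.88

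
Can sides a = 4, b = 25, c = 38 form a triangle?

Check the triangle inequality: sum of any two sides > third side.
a + b vs c: 4 + 25 = 29 ≤ 38  ✗
a + c vs b: 4 + 38 = 42 > 25  ✓
b + c vs a: 25 + 38 = 63 > 4  ✓

No: 4 + 25 = 29 is not > 38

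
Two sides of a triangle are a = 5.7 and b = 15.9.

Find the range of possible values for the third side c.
Triangle inequality: |a − b| < c < a + b
|a − b| = |5.7 − 15.9| = 10.2
a + b = 5.7 + 15.9 = 21.6

10.2 < c < 21.6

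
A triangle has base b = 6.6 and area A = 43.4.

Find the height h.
A = ½·b·h  ⇒  h = 2A/b = 2·43.4/6.6 = 86.8/6.6 ≈ 13.1515

h = 13.15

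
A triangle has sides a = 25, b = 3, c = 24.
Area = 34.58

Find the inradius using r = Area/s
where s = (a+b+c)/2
s = (25 + 3 + 24)/2 = 52/2 = 26
r = Area/s = 34.58/26 ≈ 1.33

r = 1.33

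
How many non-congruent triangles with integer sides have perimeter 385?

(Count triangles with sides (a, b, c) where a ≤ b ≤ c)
Let a ≤ b ≤ c with a + b + c = 385. The only binding inequality is a + b > c, i.e. 385 − c > c, so c < 385/2; and c ≥ 385/3 since c is the largest side.
So 129 ≤ c ≤ 192. For each c, b runs from ⌈(385 − c)/2⌉ up to c (then a = 385 − b − c satisfies 1 ≤ a ≤ b automatically), giving c − ⌈(385 − c)/2⌉ + 1 choices.
Summing over c: 2 + 3 + 5 + 6 + … + 95 + 96  (64 terms, c = 129, …, 192) = 3136
Check (closed form: nearest integer to p²/48 for even p, (p+3)²/48 for odd p): (385+3)²/48 = 388²/48 = 150544/48 ≈ 3136.33 → 3136

3136 triangles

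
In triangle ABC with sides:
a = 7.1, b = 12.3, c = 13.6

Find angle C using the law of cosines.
c² = a² + b² − 2ab·cos(C)  ⇒  cos(C) = (a² + b² − c²)/(2ab)
cos(C) = (7.1² + 12.3² − 13.6²)/(2·7.1·12.3) = (50.41 + 151.29 − 184.96)/174.66 = 16.74/174.66 ≈ 0.0958434
C = arccos(0.0958434) ≈ 84.5001°

C = 84.5°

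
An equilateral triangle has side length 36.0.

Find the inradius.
r = Area/s with s the semi-perimeter.
Area = (√3/4)·36.0² = (√3/4)·1296 ≈ 0.433013·1296 ≈ 561.184
s = 3·36.0/2 = 54
r ≈ 561.184/54 ≈ 10.3923
(Equivalently r = side/(2√3) = 36.0/3.4641 ≈ 10.3923.)

r = 10.39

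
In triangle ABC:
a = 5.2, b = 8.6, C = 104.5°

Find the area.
Two sides and the included angle (SAS): A = ½·a·b·sin(C) = ½·5.2·8.6·sin(104.5°)
sin(104.5°) ≈ 0.968148
A ≈ ½·44.72·0.968148 = 22.36·0.968148 ≈ 21.6478

Area = 21.65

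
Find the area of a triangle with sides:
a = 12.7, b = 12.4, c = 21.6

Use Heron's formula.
s = (12.7 + 12.4 + 21.6)/2 = 46.7/2 = 23.35
s − a = 10.65, s − b = 10.95, s − c = 1.75
s(s−a)(s−b)(s−c) = 23.35·10.65·10.95·1.75 ≈ 4765.28
Area = √4765.28 ≈ 69.031

Area = 69.03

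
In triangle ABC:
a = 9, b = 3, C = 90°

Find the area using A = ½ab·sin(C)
A = ½·a·b·sin(C) = ½·9·3·sin(90°)
sin(90°) ≈ 1
A ≈ ½·27·1 = 13.5·1 ≈ 13.5

Area = 13.5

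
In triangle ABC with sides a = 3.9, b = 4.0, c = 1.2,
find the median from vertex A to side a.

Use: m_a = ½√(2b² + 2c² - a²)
m_a = ½√(2·4.0² + 2·1.2² − 3.9²) = ½√(2·16 + 2·1.44 − 15.21) = ½√(32 + 2.88 − 15.21) = ½√19.67
√19.67 ≈ 4.43509, so m_a ≈ 2.21754

m_a = 2.218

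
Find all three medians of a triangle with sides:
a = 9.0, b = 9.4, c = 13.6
Median formula: m_a = ½√(2b² + 2c² − a²) (and cyclically). a² = 81, b² = 88.36, c² = 184.96.
m_a = ½√(2·88.36 + 2·184.96 − 81) = ½√465.64 ≈ ½·21.5787 ≈ 10.7893
m_b = ½√(2·81 + 2·184.96 − 88.36) = ½√443.56 ≈ ½·21.0609 ≈ 10.5304
m_c = ½√(2·81 + 2·88.36 − 184.96) = ½√153.76 ≈ ½·12.4 ≈ 6.2

m_a = 10.79, m_b = 10.53, m_c = 6.2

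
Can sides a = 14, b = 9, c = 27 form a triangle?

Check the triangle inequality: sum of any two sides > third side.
a + b vs c: 14 + 9 = 23 ≤ 27  ✗
a + c vs b: 14 + 27 = 41 > 9  ✓
b + c vs a: 9 + 27 = 36 > 14  ✓

No: 14 + 9 = 23 is not > 27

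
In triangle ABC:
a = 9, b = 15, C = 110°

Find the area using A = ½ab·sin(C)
A = ½·a·b·sin(C) = ½·9·15·sin(110°)
sin(110°) ≈ 0.939693
A ≈ ½·135·0.939693 = 67.5·0.939693 ≈ 63.4293

Area = 63.43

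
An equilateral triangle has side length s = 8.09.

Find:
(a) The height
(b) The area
(a) The height splits the triangle into two 30-60-90 halves: h = s·√3/2 = 8.09·1.73205/2 ≈ 14.0123/2 ≈ 7.00615
(b) Area = (√3/4)·s² = (√3/4)·8.09² = (√3/4)·65.4481 ≈ 0.433013·65.4481 ≈ 28.3399

Height = 7.006, Area = 28.34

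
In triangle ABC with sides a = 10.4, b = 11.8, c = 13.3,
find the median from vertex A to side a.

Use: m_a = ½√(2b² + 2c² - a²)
m_a = ½√(2·11.8² + 2·13.3² − 10.4²) = ½√(2·139.24 + 2·176.89 − 108.16) = ½√(278.48 + 353.78 − 108.16) = ½√524.1
√524.1 ≈ 22.8932, so m_a ≈ 11.4466

m_a = 11.45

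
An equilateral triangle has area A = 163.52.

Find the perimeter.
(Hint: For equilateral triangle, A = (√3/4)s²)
A = (√3/4)s²  ⇒  s² = 4A/√3 = 4·163.52/√3 = 654.08/1.73205 ≈ 377.633
s ≈ √377.633 ≈ 19.4328
Perimeter = 3s ≈ 3·19.4328 ≈ 58.2984

Perimeter = 58.3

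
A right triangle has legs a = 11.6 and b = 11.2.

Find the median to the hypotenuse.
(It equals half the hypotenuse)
Hypotenuse c = √(a² + b²) = √(134.56 + 125.44) = √260 ≈ 16.1245
Median to hypotenuse = c/2 ≈ 16.1245/2 ≈ 8.06226

Median = 8.062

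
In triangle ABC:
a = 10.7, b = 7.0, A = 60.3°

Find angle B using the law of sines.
a/sin(A) = b/sin(B)  ⇒  sin(B) = b·sin(A)/a = 7.0·sin(60.3°)/10.7
sin(60.3°) ≈ 0.868632
sin(B) ≈ 7.0·0.868632/10.7 ≈ 6.08042/10.7 ≈ 0.568264
B = arcsin(0.568264) ≈ 34.6292°
(Since b ≤ a we need B ≤ A, so the obtuse alternative 180° − 34.6292° ≈ 145.371° is rejected.)

B = 34.63°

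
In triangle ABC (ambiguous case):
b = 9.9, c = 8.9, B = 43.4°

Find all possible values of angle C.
b/sin(B) = c/sin(C)  ⇒  sin(C) = c·sin(B)/b = 8.9·sin(43.4°)/9.9
sin(43.4°) ≈ 0.687088
sin(C) ≈ 8.9·0.687088/9.9 ≈ 6.11508/9.9 ≈ 0.617685
Candidate 1: C₁ = arcsin(0.617685) ≈ 38.1473°  →  A = 180° − 43.4° − 38.1473° ≈ 98.4527° > 0, valid
Candidate 2: C₂ = 180° − C₁ ≈ 141.853°  →  A = 180° − 43.4° − 141.853° ≈ -5.2527° ≤ 0, not a valid triangle

C = 38.15° (one solution)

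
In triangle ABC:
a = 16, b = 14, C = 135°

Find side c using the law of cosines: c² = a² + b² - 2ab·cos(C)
c² = 16² + 14² − 2·16·14·cos(135°)
cos(135°) ≈ -0.707107
c² ≈ 256 + 196 − 448·(-0.707107) ≈ 452 + 316.784 ≈ 768.784
c ≈ √768.784 ≈ 27.727

c = 27.73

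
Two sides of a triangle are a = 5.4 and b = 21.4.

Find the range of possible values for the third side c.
Triangle inequality: |a − b| < c < a + b
|a − b| = |5.4 − 21.4| = 16
a + b = 5.4 + 21.4 = 26.8

16 < c < 26.8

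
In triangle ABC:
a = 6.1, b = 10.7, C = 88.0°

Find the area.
Two sides and the included angle (SAS): A = ½·a·b·sin(C) = ½·6.1·10.7·sin(88.0°)
sin(88.0°) ≈ 0.999391
A ≈ ½·65.27·0.999391 = 32.635·0.999391 ≈ 32.6151

Area = 32.62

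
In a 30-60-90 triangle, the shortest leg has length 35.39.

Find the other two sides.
In a 30-60-90 triangle the sides are in ratio 1 : √3 : 2 (short leg : long leg : hypotenuse).
Long leg = 35.39·√3 ≈ 35.39·1.73205 ≈ 61.2973
Hypotenuse = 2·35.39 = 70.78

Long leg = 35.39√3 = 61.3, Hypotenuse = 70.78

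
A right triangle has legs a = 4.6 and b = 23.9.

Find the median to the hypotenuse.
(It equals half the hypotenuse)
Hypotenuse c = √(a² + b²) = √(21.16 + 571.21) = √592.37 ≈ 24.3387
Median to hypotenuse = c/2 ≈ 24.3387/2 ≈ 12.1693

Median = 12.17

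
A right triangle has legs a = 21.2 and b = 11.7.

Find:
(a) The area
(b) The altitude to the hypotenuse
(a) The legs are perpendicular, so Area = ½·a·b = ½·21.2·11.7 = ½·248.04 = 124.02
(b) Hypotenuse c = √(a² + b²) = √(449.44 + 136.89) = √586.33 ≈ 24.2143
    Area = ½·c·h_c  ⇒  h_c = 2·Area/c = 248.04/24.2143 ≈ 10.2436

Area = 124.02, h_c = 10.24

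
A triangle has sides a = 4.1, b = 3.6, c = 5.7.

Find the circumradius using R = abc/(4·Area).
First find the area with Heron's formula.
s = (4.1 + 3.6 + 5.7)/2 = 6.7
Area = √(s(s−a)(s−b)(s−c)) = √(6.7·2.6·3.1·1) ≈ √54.002 ≈ 7.34861
abc = 4.1·3.6·5.7 = 84.132
R = abc/(4·Area) ≈ 84.132/(4·7.34861) = 84.132/29.3944 ≈ 2.86218

R = 2.862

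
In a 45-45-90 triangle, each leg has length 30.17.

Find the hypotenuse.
In a 45-45-90 triangle the sides are in ratio 1 : 1 : √2, so hypotenuse = leg·√2.
Hypotenuse = 30.17·√2 ≈ 30.17·1.41421 ≈ 42.6668

Hypotenuse = 30.17√2 = 42.67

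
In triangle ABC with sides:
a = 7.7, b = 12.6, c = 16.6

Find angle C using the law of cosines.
c² = a² + b² − 2ab·cos(C)  ⇒  cos(C) = (a² + b² − c²)/(2ab)
cos(C) = (7.7² + 12.6² − 16.6²)/(2·7.7·12.6) = (59.29 + 158.76 − 275.56)/194.04 = -57.51/194.04 ≈ -0.296382
C = arccos(-0.296382) ≈ 107.24°

C = 107.2°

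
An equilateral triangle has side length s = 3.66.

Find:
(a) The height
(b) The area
(a) The height splits the triangle into two 30-60-90 halves: h = s·√3/2 = 3.66·1.73205/2 ≈ 6.33931/2 ≈ 3.16965
(b) Area = (√3/4)·s² = (√3/4)·3.66² = (√3/4)·13.3956 ≈ 0.433013·13.3956 ≈ 5.80046

Height = 3.17, Area = 5.8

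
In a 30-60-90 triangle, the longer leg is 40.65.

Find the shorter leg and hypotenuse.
In a 30-60-90 triangle the sides are in ratio 1 : √3 : 2, so short leg = long leg/√3 and hypotenuse = 2·(short leg).
Short leg = 40.65/√3 ≈ 40.65/1.73205 ≈ 23.4693
Hypotenuse = 2·23.4693 ≈ 46.9386

Short leg = 23.47, Hypotenuse = 46.94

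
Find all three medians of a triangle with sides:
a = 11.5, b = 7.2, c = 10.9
Median formula: m_a = ½√(2b² + 2c² − a²) (and cyclically). a² = 132.25, b² = 51.84, c² = 118.81.
m_a = ½√(2·51.84 + 2·118.81 − 132.25) = ½√209.05 ≈ ½·14.4586 ≈ 7.22928
m_b = ½√(2·132.25 + 2·118.81 − 51.84) = ½√450.28 ≈ ½·21.2198 ≈ 10.6099
m_c = ½√(2·132.25 + 2·51.84 − 118.81) = ½√249.37 ≈ ½·15.7915 ≈ 7.89573

m_a = 7.229, m_b = 10.61, m_c = 7.896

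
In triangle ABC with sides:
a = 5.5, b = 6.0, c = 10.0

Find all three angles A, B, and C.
Law of cosines for each angle (a² = 30.25, b² = 36, c² = 100):
cos(A) = (b² + c² − a²)/(2bc) = (36 + 100 − 30.25)/(2·6.0·10.0) = 105.75/120 ≈ 0.88125  ⇒  A ≈ 28.2065°
cos(B) = (a² + c² − b²)/(2ac) = (30.25 + 100 − 36)/(2·5.5·10.0) = 94.25/110 ≈ 0.856818  ⇒  B ≈ 31.0388°
cos(C) = (a² + b² − c²)/(2ab) = (30.25 + 36 − 100)/(2·5.5·6.0) = -33.75/66 ≈ -0.511364  ⇒  C ≈ 120.755°
Check: A + B + C ≈ 180°

A = 28.21°, B = 31.04°, C = 120.8°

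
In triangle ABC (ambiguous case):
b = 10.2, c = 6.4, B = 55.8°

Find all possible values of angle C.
b/sin(B) = c/sin(C)  ⇒  sin(C) = c·sin(B)/b = 6.4·sin(55.8°)/10.2
sin(55.8°) ≈ 0.827081
sin(C) ≈ 6.4·0.827081/10.2 ≈ 5.29332/10.2 ≈ 0.518953
Candidate 1: C₁ = arcsin(0.518953) ≈ 31.262°  →  A = 180° − 55.8° − 31.262° ≈ 92.938° > 0, valid
Candidate 2: C₂ = 180° − C₁ ≈ 148.738°  →  A = 180° − 55.8° − 148.738° ≈ -24.538° ≤ 0, not a valid triangle

C = 31.26° (one solution)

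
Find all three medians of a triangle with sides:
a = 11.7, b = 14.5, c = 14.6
Median formula: m_a = ½√(2b² + 2c² − a²) (and cyclically). a² = 136.89, b² = 210.25, c² = 213.16.
m_a = ½√(2·210.25 + 2·213.16 − 136.89) = ½√709.93 ≈ ½·26.6445 ≈ 13.3223
m_b = ½√(2·136.89 + 2·213.16 − 210.25) = ½√489.85 ≈ ½·22.1326 ≈ 11.0663
m_c = ½√(2·136.89 + 2·210.25 − 213.16) = ½√481.12 ≈ ½·21.9344 ≈ 10.9672

m_a = 13.32, m_b = 11.07, m_c = 10.97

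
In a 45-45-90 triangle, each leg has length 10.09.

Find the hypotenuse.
In a 45-45-90 triangle the sides are in ratio 1 : 1 : √2, so hypotenuse = leg·√2.
Hypotenuse = 10.09·√2 ≈ 10.09·1.41421 ≈ 14.2694

Hypotenuse = 10.09√2 = 14.27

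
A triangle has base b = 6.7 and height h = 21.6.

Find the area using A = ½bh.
A = ½·b·h = ½·6.7·21.6 = ½·144.72 = 72.36

Area = 72.36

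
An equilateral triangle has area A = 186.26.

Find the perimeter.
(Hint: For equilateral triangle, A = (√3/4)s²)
A = (√3/4)s²  ⇒  s² = 4A/√3 = 4·186.26/√3 = 745.04/1.73205 ≈ 430.149
s ≈ √430.149 ≈ 20.74
Perimeter = 3s ≈ 3·20.74 ≈ 62.2201

Perimeter = 62.22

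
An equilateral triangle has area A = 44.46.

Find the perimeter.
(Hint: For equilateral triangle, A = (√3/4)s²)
A = (√3/4)s²  ⇒  s² = 4A/√3 = 4·44.46/√3 = 177.84/1.73205 ≈ 102.676
s ≈ √102.676 ≈ 10.1329
Perimeter = 3s ≈ 3·10.1329 ≈ 30.3987

Perimeter = 30.4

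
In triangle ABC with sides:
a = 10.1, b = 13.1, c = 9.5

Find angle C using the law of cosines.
c² = a² + b² − 2ab·cos(C)  ⇒  cos(C) = (a² + b² − c²)/(2ab)
cos(C) = (10.1² + 13.1² − 9.5²)/(2·10.1·13.1) = (102.01 + 171.61 − 90.25)/264.62 = 183.37/264.62 ≈ 0.692956
C = arccos(0.692956) ≈ 46.1354°

C = 46.14°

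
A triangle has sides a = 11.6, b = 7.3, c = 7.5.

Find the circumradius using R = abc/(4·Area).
First find the area with Heron's formula.
s = (11.6 + 7.3 + 7.5)/2 = 13.2
Area = √(s(s−a)(s−b)(s−c)) = √(13.2·1.6·5.9·5.7) ≈ √710.266 ≈ 26.6508
abc = 11.6·7.3·7.5 = 635.1
R = abc/(4·Area) ≈ 635.1/(4·26.6508) = 635.1/106.603 ≈ 5.95761

R = 5.958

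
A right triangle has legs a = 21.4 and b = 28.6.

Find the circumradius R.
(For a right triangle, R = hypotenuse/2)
Hypotenuse c = √(a² + b²) = √(457.96 + 817.96) = √1275.92 ≈ 35.72
R = c/2 ≈ 35.72/2 ≈ 17.86

R = 17.86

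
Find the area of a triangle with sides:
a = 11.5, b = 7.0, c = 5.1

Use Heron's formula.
s = (11.5 + 7.0 + 5.1)/2 = 23.6/2 = 11.8
s − a = 0.3, s − b = 4.8, s − c = 6.7
s(s−a)(s−b)(s−c) = 11.8·0.3·4.8·6.7 ≈ 113.846
Area = √113.846 ≈ 10.6699

Area = 10.67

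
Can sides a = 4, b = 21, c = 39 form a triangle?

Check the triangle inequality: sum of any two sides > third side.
a + b vs c: 4 + 21 = 25 ≤ 39  ✗
a + c vs b: 4 + 39 = 43 > 21  ✓
b + c vs a: 21 + 39 = 60 > 4  ✓

No: 4 + 21 = 25 is not > 39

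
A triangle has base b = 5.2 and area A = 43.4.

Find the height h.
A = ½·b·h  ⇒  h = 2A/b = 2·43.4/5.2 = 86.8/5.2 ≈ 16.6923

h = 16.69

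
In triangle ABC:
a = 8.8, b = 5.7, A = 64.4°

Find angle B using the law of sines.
a/sin(A) = b/sin(B)  ⇒  sin(B) = b·sin(A)/a = 5.7·sin(64.4°)/8.8
sin(64.4°) ≈ 0.901833
sin(B) ≈ 5.7·0.901833/8.8 ≈ 5.14045/8.8 ≈ 0.584142
B = arcsin(0.584142) ≈ 35.7424°
(Since b ≤ a we need B ≤ A, so the obtuse alternative 180° − 35.7424° ≈ 144.258° is rejected.)

B = 35.74°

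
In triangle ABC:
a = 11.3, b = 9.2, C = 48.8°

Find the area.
Two sides and the included angle (SAS): A = ½·a·b·sin(C) = ½·11.3·9.2·sin(48.8°)
sin(48.8°) ≈ 0.752415
A ≈ ½·103.96·0.752415 = 51.98·0.752415 ≈ 39.1105

Area = 39.11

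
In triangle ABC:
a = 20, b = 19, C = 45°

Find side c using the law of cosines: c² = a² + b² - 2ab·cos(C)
c² = 20² + 19² − 2·20·19·cos(45°)
cos(45°) ≈ 0.707107
c² ≈ 400 + 361 − 760·(0.707107) ≈ 761 − 537.401 ≈ 223.599
c ≈ √223.599 ≈ 14.9532

c = 14.95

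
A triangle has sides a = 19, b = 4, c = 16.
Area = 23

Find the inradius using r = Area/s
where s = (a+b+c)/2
s = (19 + 4 + 16)/2 = 39/2 = 19.5
r = Area/s = 23/19.5 ≈ 1.17949

r = 1.179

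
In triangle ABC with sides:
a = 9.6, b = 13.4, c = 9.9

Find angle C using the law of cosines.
c² = a² + b² − 2ab·cos(C)  ⇒  cos(C) = (a² + b² − c²)/(2ab)
cos(C) = (9.6² + 13.4² − 9.9²)/(2·9.6·13.4) = (92.16 + 179.56 − 98.01)/257.28 = 173.71/257.28 ≈ 0.675179
C = arccos(0.675179) ≈ 47.532°

C = 47.53°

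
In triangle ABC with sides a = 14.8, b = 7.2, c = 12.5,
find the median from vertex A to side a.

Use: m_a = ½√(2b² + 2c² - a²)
m_a = ½√(2·7.2² + 2·12.5² − 14.8²) = ½√(2·51.84 + 2·156.25 − 219.04) = ½√(103.68 + 312.5 − 219.04) = ½√197.14
√197.14 ≈ 14.0407, so m_a ≈ 7.02033

m_a = 7.02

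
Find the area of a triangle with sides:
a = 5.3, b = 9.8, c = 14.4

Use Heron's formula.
s = (5.3 + 9.8 + 14.4)/2 = 29.5/2 = 14.75
s − a = 9.45, s − b = 4.95, s − c = 0.35
s(s−a)(s−b)(s−c) = 14.75·9.45·4.95·0.35 ≈ 241.489
Area = √241.489 ≈ 15.5399

Area = 15.54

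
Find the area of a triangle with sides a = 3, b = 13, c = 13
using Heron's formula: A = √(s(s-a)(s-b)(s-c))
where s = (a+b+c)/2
s = (3 + 13 + 13)/2 = 29/2 = 14.5
s − a = 11.5, s − b = 1.5, s − c = 1.5
s(s−a)(s−b)(s−c) = 14.5·11.5·1.5·1.5 = 375.1875
Area = √375.1875 ≈ 19.3698

s = 14.5, Area = 19.37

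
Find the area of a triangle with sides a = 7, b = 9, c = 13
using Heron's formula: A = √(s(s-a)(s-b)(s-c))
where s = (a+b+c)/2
s = (7 + 9 + 13)/2 = 29/2 = 14.5
s − a = 7.5, s − b = 5.5, s − c = 1.5
s(s−a)(s−b)(s−c) = 14.5·7.5·5.5·1.5 = 897.1875
Area = √897.1875 ≈ 29.9531

s = 14.5, Area = 29.95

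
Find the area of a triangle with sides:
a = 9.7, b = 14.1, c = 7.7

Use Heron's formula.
s = (9.7 + 14.1 + 7.7)/2 = 31.5/2 = 15.75
s − a = 6.05, s − b = 1.65, s − c = 8.05
s(s−a)(s−b)(s−c) = 15.75·6.05·1.65·8.05 ≈ 1265.66
Area = √1265.66 ≈ 35.5761

Area = 35.58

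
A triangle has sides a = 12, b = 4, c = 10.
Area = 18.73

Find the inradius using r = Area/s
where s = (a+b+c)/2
s = (12 + 4 + 10)/2 = 26/2 = 13
r = Area/s = 18.73/13 ≈ 1.44077

r = 1.441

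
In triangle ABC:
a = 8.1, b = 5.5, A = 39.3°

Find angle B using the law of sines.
a/sin(A) = b/sin(B)  ⇒  sin(B) = b·sin(A)/a = 5.5·sin(39.3°)/8.1
sin(39.3°) ≈ 0.633381
sin(B) ≈ 5.5·0.633381/8.1 ≈ 3.48359/8.1 ≈ 0.430073
B = arcsin(0.430073) ≈ 25.4722°
(Since b ≤ a we need B ≤ A, so the obtuse alternative 180° − 25.4722° ≈ 154.528° is rejected.)

B = 25.47°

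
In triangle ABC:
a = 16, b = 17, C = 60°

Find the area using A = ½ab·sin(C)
A = ½·a·b·sin(C) = ½·16·17·sin(60°)
sin(60°) ≈ 0.866025
A ≈ ½·272·0.866025 = 136·0.866025 ≈ 117.779

Area = 117.8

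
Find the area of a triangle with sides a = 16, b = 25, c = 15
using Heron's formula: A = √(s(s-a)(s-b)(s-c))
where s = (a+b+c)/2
s = (16 + 25 + 15)/2 = 56/2 = 28
s − a = 12, s − b = 3, s − c = 13
s(s−a)(s−b)(s−c) = 28·12·3·13 = 13104
Area = √13104 ≈ 114.473

s = 28.0, Area = 114.5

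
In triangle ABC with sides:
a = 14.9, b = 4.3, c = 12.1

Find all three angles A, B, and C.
Law of cosines for each angle (a² = 222.01, b² = 18.49, c² = 146.41):
cos(A) = (b² + c² − a²)/(2bc) = (18.49 + 146.41 − 222.01)/(2·4.3·12.1) = -57.11/104.06 ≈ -0.548818  ⇒  A ≈ 123.286°
cos(B) = (a² + c² − b²)/(2ac) = (222.01 + 146.41 − 18.49)/(2·14.9·12.1) = 349.93/360.58 ≈ 0.970464  ⇒  B ≈ 13.96°
cos(C) = (a² + b² − c²)/(2ab) = (222.01 + 18.49 − 146.41)/(2·14.9·4.3) = 94.09/128.14 ≈ 0.734275  ⇒  C ≈ 42.754°
Check: A + B + C ≈ 180°

A = 123.3°, B = 13.96°, C = 42.75°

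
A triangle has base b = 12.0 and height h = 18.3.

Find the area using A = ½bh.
A = ½·b·h = ½·12.0·18.3 = ½·219.6 = 109.8

Area = 109.8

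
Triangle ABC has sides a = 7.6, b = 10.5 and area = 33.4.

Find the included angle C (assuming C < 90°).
Area = ½·a·b·sin(C)  ⇒  sin(C) = 2·Area/(a·b) = 2·33.4/(7.6·10.5) = 66.8/79.8 ≈ 0.837093
C = arcsin(0.837093) ≈ 56.8344° (taking the acute solution since C < 90°)

C = 56.83°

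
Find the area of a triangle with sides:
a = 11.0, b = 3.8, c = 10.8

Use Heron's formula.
s = (11.0 + 3.8 + 10.8)/2 = 25.6/2 = 12.8
s − a = 1.8, s − b = 9, s − c = 2
s(s−a)(s−b)(s−c) = 12.8·1.8·9·2 ≈ 414.72
Area = √414.72 ≈ 20.3647

Area = 20.36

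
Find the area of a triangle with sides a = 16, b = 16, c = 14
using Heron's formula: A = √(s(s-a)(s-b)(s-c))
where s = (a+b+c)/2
s = (16 + 16 + 14)/2 = 46/2 = 23
s − a = 7, s − b = 7, s − c = 9
s(s−a)(s−b)(s−c) = 23·7·7·9 = 10143
Area = √10143 ≈ 100.712

s = 23.0, Area = 100.7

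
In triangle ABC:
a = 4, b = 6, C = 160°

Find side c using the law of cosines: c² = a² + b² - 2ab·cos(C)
c² = 4² + 6² − 2·4·6·cos(160°)
cos(160°) ≈ -0.939693
c² ≈ 16 + 36 − 48·(-0.939693) ≈ 52 + 45.1052 ≈ 97.1052
c ≈ √97.1052 ≈ 9.8542

c = 9.854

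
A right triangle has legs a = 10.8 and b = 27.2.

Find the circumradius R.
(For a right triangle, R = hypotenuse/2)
Hypotenuse c = √(a² + b²) = √(116.64 + 739.84) = √856.48 ≈ 29.2657
R = c/2 ≈ 29.2657/2 ≈ 14.6328

R = 14.63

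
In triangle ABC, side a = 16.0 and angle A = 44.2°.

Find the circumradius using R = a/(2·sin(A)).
R = a/(2·sin(A)) = 16.0/(2·sin(44.2°))
sin(44.2°) ≈ 0.697165
R ≈ 16.0/(2·0.697165) = 16.0/1.39433 ≈ 11.475

R = 11.48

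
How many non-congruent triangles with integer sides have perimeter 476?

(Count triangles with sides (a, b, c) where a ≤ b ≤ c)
Let a ≤ b ≤ c with a + b + c = 476. The only binding inequality is a + b > c, i.e. 476 − c > c, so c < 476/2; and c ≥ 476/3 since c is the largest side.
So 159 ≤ c ≤ 237. For each c, b runs from ⌈(476 − c)/2⌉ up to c (then a = 476 − b − c satisfies 1 ≤ a ≤ b automatically), giving c − ⌈(476 − c)/2⌉ + 1 choices.
Summing over c: 1 + 3 + 4 + 6 + … + 117 + 118  (79 terms, c = 159, …, 237) = 4720
Check (closed form: nearest integer to p²/48 for even p, (p+3)²/48 for odd p): 476²/48 = 226576/48 ≈ 4720.33 → 4720

4720 triangles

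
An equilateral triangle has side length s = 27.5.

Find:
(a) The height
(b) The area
(a) The height splits the triangle into two 30-60-90 halves: h = s·√3/2 = 27.5·1.73205/2 ≈ 47.6314/2 ≈ 23.8157
(b) Area = (√3/4)·s² = (√3/4)·27.5² = (√3/4)·756.25 ≈ 0.433013·756.25 ≈ 327.466

Height = 23.82, Area = 327.5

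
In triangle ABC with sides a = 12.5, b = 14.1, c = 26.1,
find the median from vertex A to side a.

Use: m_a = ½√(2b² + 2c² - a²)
m_a = ½√(2·14.1² + 2·26.1² − 12.5²) = ½√(2·198.81 + 2·681.21 − 156.25) = ½√(397.62 + 1362.42 − 156.25) = ½√1603.79
√1603.79 ≈ 40.0473, so m_a ≈ 20.0237

m_a = 20.02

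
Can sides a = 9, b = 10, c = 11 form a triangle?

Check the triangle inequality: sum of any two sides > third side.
a + b vs c: 9 + 10 = 19 > 11  ✓
a + c vs b: 9 + 11 = 20 > 10  ✓
b + c vs a: 10 + 11 = 21 > 9  ✓

Yes, triangle inequality satisfied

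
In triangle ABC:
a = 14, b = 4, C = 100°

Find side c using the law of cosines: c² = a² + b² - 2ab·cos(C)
c² = 14² + 4² − 2·14·4·cos(100°)
cos(100°) ≈ -0.173648
c² ≈ 196 + 16 − 112·(-0.173648) ≈ 212 + 19.4486 ≈ 231.449
c ≈ √231.449 ≈ 15.2134

c = 15.21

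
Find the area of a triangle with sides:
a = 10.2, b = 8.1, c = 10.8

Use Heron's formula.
s = (10.2 + 8.1 + 10.8)/2 = 29.1/2 = 14.55
s − a = 4.35, s − b = 6.45, s − c = 3.75
s(s−a)(s−b)(s−c) = 14.55·4.35·6.45·3.75 ≈ 1530.89
Area = √1530.89 ≈ 39.1266

Area = 39.13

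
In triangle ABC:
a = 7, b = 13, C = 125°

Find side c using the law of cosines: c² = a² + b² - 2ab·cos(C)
c² = 7² + 13² − 2·7·13·cos(125°)
cos(125°) ≈ -0.573576
c² ≈ 49 + 169 − 182·(-0.573576) ≈ 218 + 104.391 ≈ 322.391
c ≈ √322.391 ≈ 17.9552

c = 17.96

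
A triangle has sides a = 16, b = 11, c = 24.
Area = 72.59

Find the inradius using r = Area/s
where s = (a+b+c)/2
s = (16 + 11 + 24)/2 = 51/2 = 25.5
r = Area/s = 72.59/25.5 ≈ 2.84667

r = 2.847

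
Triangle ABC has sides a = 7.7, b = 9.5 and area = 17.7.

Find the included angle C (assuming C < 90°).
Area = ½·a·b·sin(C)  ⇒  sin(C) = 2·Area/(a·b) = 2·17.7/(7.7·9.5) = 35.4/73.15 ≈ 0.483937
C = arcsin(0.483937) ≈ 28.9429° (taking the acute solution since C < 90°)

C = 28.94°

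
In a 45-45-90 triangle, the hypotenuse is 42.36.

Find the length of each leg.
In a 45-45-90 triangle hypotenuse = leg·√2, so leg = hypotenuse/√2.
Leg = 42.36/√2 ≈ 42.36/1.41421 ≈ 29.953

Each leg = 29.95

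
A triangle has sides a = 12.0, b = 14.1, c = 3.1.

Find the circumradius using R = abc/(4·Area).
First find the area with Heron's formula.
s = (12.0 + 14.1 + 3.1)/2 = 14.6
Area = √(s(s−a)(s−b)(s−c)) = √(14.6·2.6·0.5·11.5) ≈ √218.27 ≈ 14.774
abc = 12.0·14.1·3.1 = 524.52
R = abc/(4·Area) ≈ 524.52/(4·14.774) = 524.52/59.0959 ≈ 8.87575

R = 8.876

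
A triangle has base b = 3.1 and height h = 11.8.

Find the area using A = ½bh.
A = ½·b·h = ½·3.1·11.8 = ½·36.58 = 18.29

Area = 18.29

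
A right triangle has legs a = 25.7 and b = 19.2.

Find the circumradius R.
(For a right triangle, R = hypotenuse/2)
Hypotenuse c = √(a² + b²) = √(660.49 + 368.64) = √1029.13 ≈ 32.0801
R = c/2 ≈ 32.0801/2 ≈ 16.04

R = 16.04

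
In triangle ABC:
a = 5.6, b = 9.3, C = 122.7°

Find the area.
Two sides and the included angle (SAS): A = ½·a·b·sin(C) = ½·5.6·9.3·sin(122.7°)
sin(122.7°) ≈ 0.841511
A ≈ ½·52.08·0.841511 = 26.04·0.841511 ≈ 21.9129

Area = 21.91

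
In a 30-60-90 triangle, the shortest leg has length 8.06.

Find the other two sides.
In a 30-60-90 triangle the sides are in ratio 1 : √3 : 2 (short leg : long leg : hypotenuse).
Long leg = 8.06·√3 ≈ 8.06·1.73205 ≈ 13.9603
Hypotenuse = 2·8.06 = 16.12

Long leg = 8.06√3 = 13.96, Hypotenuse = 16.12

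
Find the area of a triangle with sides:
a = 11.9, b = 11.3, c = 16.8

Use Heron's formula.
s = (11.9 + 11.3 + 16.8)/2 = 40/2 = 20
s − a = 8.1, s − b = 8.7, s − c = 3.2
s(s−a)(s−b)(s−c) = 20·8.1·8.7·3.2 ≈ 4510.08
Area = √4510.08 ≈ 67.1571

Area = 67.16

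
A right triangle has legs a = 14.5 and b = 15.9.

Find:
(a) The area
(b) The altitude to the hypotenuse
(a) The legs are perpendicular, so Area = ½·a·b = ½·14.5·15.9 = ½·230.55 = 115.275
(b) Hypotenuse c = √(a² + b²) = √(210.25 + 252.81) = √463.06 ≈ 21.5188
    Area = ½·c·h_c  ⇒  h_c = 2·Area/c = 230.55/21.5188 ≈ 10.7139

Area = 115.275, h_c = 10.71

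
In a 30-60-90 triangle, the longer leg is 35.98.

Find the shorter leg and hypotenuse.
In a 30-60-90 triangle the sides are in ratio 1 : √3 : 2, so short leg = long leg/√3 and hypotenuse = 2·(short leg).
Short leg = 35.98/√3 ≈ 35.98/1.73205 ≈ 20.7731
Hypotenuse = 2·20.7731 ≈ 41.5461

Short leg = 20.77, Hypotenuse = 41.55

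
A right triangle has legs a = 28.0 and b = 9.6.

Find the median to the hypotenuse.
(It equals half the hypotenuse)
Hypotenuse c = √(a² + b²) = √(784 + 92.16) = √876.16 ≈ 29.6
Median to hypotenuse = c/2 ≈ 29.6/2 ≈ 14.8

Median = 14.8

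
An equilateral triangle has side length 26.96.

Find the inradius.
r = Area/s with s the semi-perimeter.
Area = (√3/4)·26.96² = (√3/4)·726.8416 ≈ 0.433013·726.8416 ≈ 314.732
s = 3·26.96/2 = 40.44
r ≈ 314.732/40.44 ≈ 7.78268
(Equivalently r = side/(2√3) = 26.96/3.4641 ≈ 7.78268.)

r = 7.783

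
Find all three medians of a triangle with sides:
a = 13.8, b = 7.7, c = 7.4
Median formula: m_a = ½√(2b² + 2c² − a²) (and cyclically). a² = 190.44, b² = 59.29, c² = 54.76.
m_a = ½√(2·59.29 + 2·54.76 − 190.44) = ½√37.66 ≈ ½·6.13677 ≈ 3.06839
m_b = ½√(2·190.44 + 2·54.76 − 59.29) = ½√431.11 ≈ ½·20.7632 ≈ 10.3816
m_c = ½√(2·190.44 + 2·59.29 − 54.76) = ½√444.7 ≈ ½·21.0879 ≈ 10.544

m_a = 3.068, m_b = 10.38, m_c = 10.54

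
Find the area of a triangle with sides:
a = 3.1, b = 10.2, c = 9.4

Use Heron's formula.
s = (3.1 + 10.2 + 9.4)/2 = 22.7/2 = 11.35
s − a = 8.25, s − b = 1.15, s − c = 1.95
s(s−a)(s−b)(s−c) = 11.35·8.25·1.15·1.95 ≈ 209.982
Area = √209.982 ≈ 14.4908

Area = 14.49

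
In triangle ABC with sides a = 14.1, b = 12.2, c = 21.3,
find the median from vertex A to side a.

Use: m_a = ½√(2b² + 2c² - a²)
m_a = ½√(2·12.2² + 2·21.3² − 14.1²) = ½√(2·148.84 + 2·453.69 − 198.81) = ½√(297.68 + 907.38 − 198.81) = ½√1006.25
√1006.25 ≈ 31.7214, so m_a ≈ 15.8607

m_a = 15.86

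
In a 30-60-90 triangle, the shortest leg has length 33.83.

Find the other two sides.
In a 30-60-90 triangle the sides are in ratio 1 : √3 : 2 (short leg : long leg : hypotenuse).
Long leg = 33.83·√3 ≈ 33.83·1.73205 ≈ 58.5953
Hypotenuse = 2·33.83 = 67.66

Long leg = 33.83√3 = 58.6, Hypotenuse = 67.66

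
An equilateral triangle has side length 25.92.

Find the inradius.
r = Area/s with s the semi-perimeter.
Area = (√3/4)·25.92² = (√3/4)·671.8464 ≈ 0.433013·671.8464 ≈ 290.918
s = 3·25.92/2 = 38.88
r ≈ 290.918/38.88 ≈ 7.48246
(Equivalently r = side/(2√3) = 25.92/3.4641 ≈ 7.48246.)

r = 7.482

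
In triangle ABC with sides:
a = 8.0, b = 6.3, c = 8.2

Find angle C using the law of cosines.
c² = a² + b² − 2ab·cos(C)  ⇒  cos(C) = (a² + b² − c²)/(2ab)
cos(C) = (8.0² + 6.3² − 8.2²)/(2·8.0·6.3) = (64 + 39.69 − 67.24)/100.8 = 36.45/100.8 ≈ 0.361607
C = arccos(0.361607) ≈ 68.8011°

C = 68.8°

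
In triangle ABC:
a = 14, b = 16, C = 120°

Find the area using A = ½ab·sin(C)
A = ½·a·b·sin(C) = ½·14·16·sin(120°)
sin(120°) ≈ 0.866025
A ≈ ½·224·0.866025 = 112·0.866025 ≈ 96.9948

Area = 96.99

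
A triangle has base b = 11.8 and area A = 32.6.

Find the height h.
A = ½·b·h  ⇒  h = 2A/b = 2·32.6/11.8 = 65.2/11.8 ≈ 5.52542

h = 5.525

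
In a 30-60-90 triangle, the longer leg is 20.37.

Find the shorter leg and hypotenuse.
In a 30-60-90 triangle the sides are in ratio 1 : √3 : 2, so short leg = long leg/√3 and hypotenuse = 2·(short leg).
Short leg = 20.37/√3 ≈ 20.37/1.73205 ≈ 11.7606
Hypotenuse = 2·11.7606 ≈ 23.5212

Short leg = 11.76, Hypotenuse = 23.52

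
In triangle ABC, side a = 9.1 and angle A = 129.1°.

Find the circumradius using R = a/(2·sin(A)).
R = a/(2·sin(A)) = 9.1/(2·sin(129.1°))
sin(129.1°) ≈ 0.776046
R ≈ 9.1/(2·0.776046) = 9.1/1.55209 ≈ 5.86305

R = 5.863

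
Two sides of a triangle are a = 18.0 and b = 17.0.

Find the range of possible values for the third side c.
Triangle inequality: |a − b| < c < a + b
|a − b| = |18.0 − 17.0| = 1
a + b = 18.0 + 17.0 = 35

1 < c < 35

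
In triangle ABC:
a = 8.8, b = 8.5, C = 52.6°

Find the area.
Two sides and the included angle (SAS): A = ½·a·b·sin(C) = ½·8.8·8.5·sin(52.6°)
sin(52.6°) ≈ 0.794415
A ≈ ½·74.8·0.794415 = 37.4·0.794415 ≈ 29.7111

Area = 29.71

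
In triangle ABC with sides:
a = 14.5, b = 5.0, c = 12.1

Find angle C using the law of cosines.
c² = a² + b² − 2ab·cos(C)  ⇒  cos(C) = (a² + b² − c²)/(2ab)
cos(C) = (14.5² + 5.0² − 12.1²)/(2·14.5·5.0) = (210.25 + 25 − 146.41)/145 = 88.84/145 ≈ 0.61269
C = arccos(0.61269) ≈ 52.2158°

C = 52.22°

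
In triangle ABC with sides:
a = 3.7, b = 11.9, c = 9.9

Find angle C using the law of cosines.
c² = a² + b² − 2ab·cos(C)  ⇒  cos(C) = (a² + b² − c²)/(2ab)
cos(C) = (3.7² + 11.9² − 9.9²)/(2·3.7·11.9) = (13.69 + 141.61 − 98.01)/88.06 = 57.29/88.06 ≈ 0.650579
C = arccos(0.650579) ≈ 49.4147°

C = 49.41°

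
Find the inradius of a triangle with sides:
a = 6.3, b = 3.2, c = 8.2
r = Area/s where s is the semi-perimeter.
s = (6.3 + 3.2 + 8.2)/2 = 17.7/2 = 8.85
Area = √(s(s−a)(s−b)(s−c)) = √(8.85·2.55·5.65·0.65) ≈ √82.8791 ≈ 9.1038
r ≈ 9.1038/8.85 ≈ 1.02868

r = 1.029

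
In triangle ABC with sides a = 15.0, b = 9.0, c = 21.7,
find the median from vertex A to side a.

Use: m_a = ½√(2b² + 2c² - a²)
m_a = ½√(2·9.0² + 2·21.7² − 15.0²) = ½√(2·81 + 2·470.89 − 225) = ½√(162 + 941.78 − 225) = ½√878.78
√878.78 ≈ 29.6442, so m_a ≈ 14.8221

m_a = 14.82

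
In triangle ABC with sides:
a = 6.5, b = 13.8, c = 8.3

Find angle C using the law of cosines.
c² = a² + b² − 2ab·cos(C)  ⇒  cos(C) = (a² + b² − c²)/(2ab)
cos(C) = (6.5² + 13.8² − 8.3²)/(2·6.5·13.8) = (42.25 + 190.44 − 68.89)/179.4 = 163.8/179.4 ≈ 0.913043
C = arccos(0.913043) ≈ 24.0706°

C = 24.07°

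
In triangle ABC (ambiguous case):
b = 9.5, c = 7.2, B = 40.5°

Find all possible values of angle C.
b/sin(B) = c/sin(C)  ⇒  sin(C) = c·sin(B)/b = 7.2·sin(40.5°)/9.5
sin(40.5°) ≈ 0.649448
sin(C) ≈ 7.2·0.649448/9.5 ≈ 4.67603/9.5 ≈ 0.492213
Candidate 1: C₁ = arcsin(0.492213) ≈ 29.4862°  →  A = 180° − 40.5° − 29.4862° ≈ 110.014° > 0, valid
Candidate 2: C₂ = 180° − C₁ ≈ 150.514°  →  A = 180° − 40.5° − 150.514° ≈ -11.0138° ≤ 0, not a valid triangle

C = 29.49° (one solution)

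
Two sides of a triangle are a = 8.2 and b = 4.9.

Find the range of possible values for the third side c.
Triangle inequality: |a − b| < c < a + b
|a − b| = |8.2 − 4.9| = 3.3
a + b = 8.2 + 4.9 = 13.1

3.3 < c < 13.1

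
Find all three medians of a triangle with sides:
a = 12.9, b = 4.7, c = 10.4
Median formula: m_a = ½√(2b² + 2c² − a²) (and cyclically). a² = 166.41, b² = 22.09, c² = 108.16.
m_a = ½√(2·22.09 + 2·108.16 − 166.41) = ½√94.09 ≈ ½·9.7 ≈ 4.85
m_b = ½√(2·166.41 + 2·108.16 − 22.09) = ½√527.05 ≈ ½·22.9576 ≈ 11.4788
m_c = ½√(2·166.41 + 2·22.09 − 108.16) = ½√268.84 ≈ ½·16.3963 ≈ 8.19817

m_a = 4.85, m_b = 11.48, m_c = 8.198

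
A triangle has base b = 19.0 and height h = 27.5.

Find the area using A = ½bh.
A = ½·b·h = ½·19.0·27.5 = ½·522.5 = 261.25

Area = 261.25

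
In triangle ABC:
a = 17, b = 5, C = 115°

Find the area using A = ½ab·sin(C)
A = ½·a·b·sin(C) = ½·17·5·sin(115°)
sin(115°) ≈ 0.906308
A ≈ ½·85·0.906308 = 42.5·0.906308 ≈ 38.5181

Area = 38.52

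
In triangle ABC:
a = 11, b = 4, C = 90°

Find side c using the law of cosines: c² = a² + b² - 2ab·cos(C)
c² = 11² + 4² − 2·11·4·cos(90°)
cos(90°) ≈ 0
c² ≈ 121 + 16 − 88·(0) ≈ 137 − 0 ≈ 137
c ≈ √137 ≈ 11.7047

c = 11.7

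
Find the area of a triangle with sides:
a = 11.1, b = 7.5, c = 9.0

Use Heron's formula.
s = (11.1 + 7.5 + 9.0)/2 = 27.6/2 = 13.8
s − a = 2.7, s − b = 6.3, s − c = 4.8
s(s−a)(s−b)(s−c) = 13.8·2.7·6.3·4.8 ≈ 1126.74
Area = √1126.74 ≈ 33.567

Area = 33.57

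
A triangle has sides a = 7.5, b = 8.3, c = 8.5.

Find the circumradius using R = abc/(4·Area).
First find the area with Heron's formula.
s = (7.5 + 8.3 + 8.5)/2 = 12.15
Area = √(s(s−a)(s−b)(s−c)) = √(12.15·4.65·3.85·3.65) ≈ √793.931 ≈ 28.1768
abc = 7.5·8.3·8.5 = 529.125
R = abc/(4·Area) ≈ 529.125/(4·28.1768) = 529.125/112.707 ≈ 4.69469

R = 4.695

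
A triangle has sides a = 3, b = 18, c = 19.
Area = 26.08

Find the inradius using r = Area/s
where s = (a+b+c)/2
s = (3 + 18 + 19)/2 = 40/2 = 20
r = Area/s = 26.08/20 ≈ 1.304

r = 1.304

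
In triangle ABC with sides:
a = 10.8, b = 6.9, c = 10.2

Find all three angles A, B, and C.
Law of cosines for each angle (a² = 116.64, b² = 47.61, c² = 104.04):
cos(A) = (b² + c² − a²)/(2bc) = (47.61 + 104.04 − 116.64)/(2·6.9·10.2) = 35.01/140.76 ≈ 0.248721  ⇒  A ≈ 75.5981°
cos(B) = (a² + c² − b²)/(2ac) = (116.64 + 104.04 − 47.61)/(2·10.8·10.2) = 173.07/220.32 ≈ 0.785539  ⇒  B ≈ 38.2294°
cos(C) = (a² + b² − c²)/(2ab) = (116.64 + 47.61 − 104.04)/(2·10.8·6.9) = 60.21/149.04 ≈ 0.403986  ⇒  C ≈ 66.1724°
Check: A + B + C ≈ 180°

A = 75.6°, B = 38.23°, C = 66.17°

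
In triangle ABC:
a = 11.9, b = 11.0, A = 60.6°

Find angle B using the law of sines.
a/sin(A) = b/sin(B)  ⇒  sin(B) = b·sin(A)/a = 11.0·sin(60.6°)/11.9
sin(60.6°) ≈ 0.871214
sin(B) ≈ 11.0·0.871214/11.9 ≈ 9.58335/11.9 ≈ 0.805324
B = arcsin(0.805324) ≈ 53.6415°
(Since b ≤ a we need B ≤ A, so the obtuse alternative 180° − 53.6415° ≈ 126.358° is rejected.)

B = 53.64°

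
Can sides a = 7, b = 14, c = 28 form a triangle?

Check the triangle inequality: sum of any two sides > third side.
a + b vs c: 7 + 14 = 21 ≤ 28  ✗
a + c vs b: 7 + 28 = 35 > 14  ✓
b + c vs a: 14 + 28 = 42 > 7  ✓

No: 7 + 14 = 21 is not > 28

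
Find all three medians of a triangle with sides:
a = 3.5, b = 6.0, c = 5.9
Median formula: m_a = ½√(2b² + 2c² − a²) (and cyclically). a² = 12.25, b² = 36, c² = 34.81.
m_a = ½√(2·36 + 2·34.81 − 12.25) = ½√129.37 ≈ ½·11.3741 ≈ 5.68705
m_b = ½√(2·12.25 + 2·34.81 − 36) = ½√58.12 ≈ ½·7.62365 ≈ 3.81182
m_c = ½√(2·12.25 + 2·36 − 34.81) = ½√61.69 ≈ ½·7.8543 ≈ 3.92715

m_a = 5.687, m_b = 3.812, m_c = 3.927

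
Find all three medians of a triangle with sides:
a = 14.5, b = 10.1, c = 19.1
Median formula: m_a = ½√(2b² + 2c² − a²) (and cyclically). a² = 210.25, b² = 102.01, c² = 364.81.
m_a = ½√(2·102.01 + 2·364.81 − 210.25) = ½√723.39 ≈ ½·26.8959 ≈ 13.448
m_b = ½√(2·210.25 + 2·364.81 − 102.01) = ½√1048.11 ≈ ½·32.3745 ≈ 16.1873
m_c = ½√(2·210.25 + 2·102.01 − 364.81) = ½√259.71 ≈ ½·16.1155 ≈ 8.05776

m_a = 13.45, m_b = 16.19, m_c = 8.058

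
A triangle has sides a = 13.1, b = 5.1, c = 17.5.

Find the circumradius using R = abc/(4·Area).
First find the area with Heron's formula.
s = (13.1 + 5.1 + 17.5)/2 = 17.85
Area = √(s(s−a)(s−b)(s−c)) = √(17.85·4.75·12.75·0.35) ≈ √378.364 ≈ 19.4516
abc = 13.1·5.1·17.5 = 1169.175
R = abc/(4·Area) ≈ 1169.175/(4·19.4516) = 1169.175/77.8063 ≈ 15.0267

R = 15.03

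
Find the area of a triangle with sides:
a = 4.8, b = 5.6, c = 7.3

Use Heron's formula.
s = (4.8 + 5.6 + 7.3)/2 = 17.7/2 = 8.85
s − a = 4.05, s − b = 3.25, s − c = 1.55
s(s−a)(s−b)(s−c) = 8.85·4.05·3.25·1.55 ≈ 180.557
Area = √180.557 ≈ 13.4371

Area = 13.44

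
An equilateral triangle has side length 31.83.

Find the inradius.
r = Area/s with s the semi-perimeter.
Area = (√3/4)·31.83² = (√3/4)·1013.1489 ≈ 0.433013·1013.1489 ≈ 438.706
s = 3·31.83/2 = 47.745
r ≈ 438.706/47.745 ≈ 9.18853
(Equivalently r = side/(2√3) = 31.83/3.4641 ≈ 9.18853.)

r = 9.189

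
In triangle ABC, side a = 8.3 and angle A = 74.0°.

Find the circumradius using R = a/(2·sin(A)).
R = a/(2·sin(A)) = 8.3/(2·sin(74.0°))
sin(74.0°) ≈ 0.961262
R ≈ 8.3/(2·0.961262) = 8.3/1.92252 ≈ 4.31724

R = 4.317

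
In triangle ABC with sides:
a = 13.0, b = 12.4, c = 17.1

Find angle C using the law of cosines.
c² = a² + b² − 2ab·cos(C)  ⇒  cos(C) = (a² + b² − c²)/(2ab)
cos(C) = (13.0² + 12.4² − 17.1²)/(2·13.0·12.4) = (169 + 153.76 − 292.41)/322.4 = 30.35/322.4 ≈ 0.0941377
C = arccos(0.0941377) ≈ 84.5983°

C = 84.6°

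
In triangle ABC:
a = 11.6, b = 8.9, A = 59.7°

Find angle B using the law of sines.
a/sin(A) = b/sin(B)  ⇒  sin(B) = b·sin(A)/a = 8.9·sin(59.7°)/11.6
sin(59.7°) ≈ 0.863396
sin(B) ≈ 8.9·0.863396/11.6 ≈ 7.68422/11.6 ≈ 0.662433
B = arcsin(0.662433) ≈ 41.4857°
(Since b ≤ a we need B ≤ A, so the obtuse alternative 180° − 41.4857° ≈ 138.514° is rejected.)

B = 41.49°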